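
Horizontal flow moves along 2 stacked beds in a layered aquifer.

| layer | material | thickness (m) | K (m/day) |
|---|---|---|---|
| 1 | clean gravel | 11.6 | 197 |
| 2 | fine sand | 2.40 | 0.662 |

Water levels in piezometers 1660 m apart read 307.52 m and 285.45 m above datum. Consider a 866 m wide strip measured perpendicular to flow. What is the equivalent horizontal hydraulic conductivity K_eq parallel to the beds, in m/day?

Flow is parallel to layering, so each bed carries its own Darcy discharge and the transmissivities add.
Σ(K_i·b_i) = 197×11.6 + 0.662×2.40 = 2287 m²/day.
Total thickness b = 14.00 m, so K_eq = Σ(K_i·b_i)/b = 163.3 m/day.

163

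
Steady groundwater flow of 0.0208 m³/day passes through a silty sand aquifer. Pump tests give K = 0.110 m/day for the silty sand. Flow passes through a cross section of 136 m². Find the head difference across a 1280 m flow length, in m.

From Q = K·A·i, i = Q / (K·A) = 0.0208 / (0.1100 × 136.0) = 0.001390.
Head loss Δh = i · L = 0.001390 × 1280 = 1.780 m.

1.78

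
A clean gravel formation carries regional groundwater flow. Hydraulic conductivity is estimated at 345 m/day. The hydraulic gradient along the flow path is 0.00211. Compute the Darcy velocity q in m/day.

0.728

Hydraulic gradient i = 0.00211.
Specific discharge q = K · i = 345.0 × 0.002110 = 0.7279 m/day.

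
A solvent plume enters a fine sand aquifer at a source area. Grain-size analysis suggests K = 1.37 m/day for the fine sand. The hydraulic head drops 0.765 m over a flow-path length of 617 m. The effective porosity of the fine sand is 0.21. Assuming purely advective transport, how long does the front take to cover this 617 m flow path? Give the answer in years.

209

Hydraulic gradient i = Δh / L = 0.765 / 617 = 0.001240.
Darcy flux q = K · i = 1.370 × 0.001240 = 0.001699 m/day.
Seepage velocity v = q / n_e = 0.001699 / 0.21 = 0.008089 m/day.
Travel time t = L / v = 617 / 0.008089 = 76279 days = 208.8 years.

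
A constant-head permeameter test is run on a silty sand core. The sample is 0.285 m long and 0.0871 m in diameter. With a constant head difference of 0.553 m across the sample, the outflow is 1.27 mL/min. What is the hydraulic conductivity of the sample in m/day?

0.158

Cross-sectional area A = π·(d/2)² = π × (0.0871/2)² = 0.005958 m².
Convert discharge: 1.27 mL/min = 2.117e-08 m³/s.
Darcy's law rearranged: K = Q·L / (A·Δh) = 2.117e-08 × 0.285 / (0.005958 × 0.553) = 1.831e-06 m/s = 0.1582 m/day.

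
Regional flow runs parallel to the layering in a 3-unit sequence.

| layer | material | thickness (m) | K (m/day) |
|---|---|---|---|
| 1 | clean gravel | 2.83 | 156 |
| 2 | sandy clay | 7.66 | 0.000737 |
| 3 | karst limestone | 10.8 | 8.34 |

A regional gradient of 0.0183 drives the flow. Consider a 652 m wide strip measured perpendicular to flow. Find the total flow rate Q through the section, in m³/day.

6340

Flow is parallel to layering, so each bed carries its own Darcy discharge and the transmissivities add.
Σ(K_i·b_i) = 156×2.83 + 0.000737×7.66 + 8.34×10.8 = 531.6 m²/day.
Hydraulic gradient i = 0.0183.
Q = Σ(K_i·b_i) · W · i = 531.6 × 652 × 0.01830 = 6342 m³/day.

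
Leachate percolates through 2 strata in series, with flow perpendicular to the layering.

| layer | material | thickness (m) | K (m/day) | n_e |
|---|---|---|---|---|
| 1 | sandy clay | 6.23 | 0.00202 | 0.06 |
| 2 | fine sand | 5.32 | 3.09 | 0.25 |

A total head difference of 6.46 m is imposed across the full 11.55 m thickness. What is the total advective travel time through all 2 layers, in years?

With flow normal to the layers, continuity requires the same specific discharge q through every layer.
Σ(b_i/K_i) = 6.23/0.00202 + 5.32/3.09 = 3086 d.
q = Δh / Σ(b_i/K_i) = 6.46 / 3086 = 0.002093 m/day.
In each layer the seepage velocity is v_i = q/n_i, so the layer transit time is t_i = b_i·n_i / q:
  layer 1 (sandy clay): t_1 = 6.23 × 0.06 / 0.002093 = 178.6 d
  layer 2 (fine sand): t_2 = 5.32 × 0.25 / 0.002093 = 635.3 d
Total t = Σ t_i = 813.9 days = 2.228 years.

2.23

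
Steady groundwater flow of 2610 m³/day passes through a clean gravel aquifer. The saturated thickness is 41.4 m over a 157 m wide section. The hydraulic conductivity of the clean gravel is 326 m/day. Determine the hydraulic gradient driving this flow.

Cross-sectional area A = 157 × 41.4 = 6500 m².
From Q = K·A·i, i = Q / (K·A) = 2610 / (326.0 × 6500) = 0.001232.

0.00123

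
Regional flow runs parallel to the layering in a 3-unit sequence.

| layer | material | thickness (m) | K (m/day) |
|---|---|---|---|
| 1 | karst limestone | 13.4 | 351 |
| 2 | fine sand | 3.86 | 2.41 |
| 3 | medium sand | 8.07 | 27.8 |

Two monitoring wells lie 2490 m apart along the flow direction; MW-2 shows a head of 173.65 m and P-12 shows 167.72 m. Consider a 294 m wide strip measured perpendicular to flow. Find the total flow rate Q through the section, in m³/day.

Flow is parallel to layering, so each bed carries its own Darcy discharge and the transmissivities add.
Σ(K_i·b_i) = 351×13.4 + 2.41×3.86 + 27.8×8.07 = 4937 m²/day.
Hydraulic gradient i = (173.65 − 167.72) / 2490 = 5.93 / 2490 = 0.002382.
Q = Σ(K_i·b_i) · W · i = 4937 × 294 × 0.002382 = 3457 m³/day.

3460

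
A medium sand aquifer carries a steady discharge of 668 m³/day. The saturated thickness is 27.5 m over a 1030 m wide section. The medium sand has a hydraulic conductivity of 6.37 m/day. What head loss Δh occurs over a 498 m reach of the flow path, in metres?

Cross-sectional area A = 1030 × 27.5 = 28325 m².
From Q = K·A·i, i = Q / (K·A) = 668 / (6.370 × 28325) = 0.003702.
Head loss Δh = i · L = 0.003702 × 498 = 1.844 m.

1.84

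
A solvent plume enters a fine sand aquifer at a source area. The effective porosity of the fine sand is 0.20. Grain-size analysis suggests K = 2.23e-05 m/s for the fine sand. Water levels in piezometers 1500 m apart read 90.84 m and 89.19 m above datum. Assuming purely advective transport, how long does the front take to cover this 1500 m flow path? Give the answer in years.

Convert K: 2.23e-05 m/s × 86400 = 1.927 m/day.
Hydraulic gradient i = (90.84 − 89.19) / 1500 = 1.65 / 1500 = 0.001100.
Darcy flux q = K · i = 1.927 × 0.001100 = 0.002119 m/day.
Seepage velocity v = q / n_e = 0.002119 / 0.20 = 0.01060 m/day.
Travel time t = L / v = 1500 / 0.01060 = 1.416e+05 days = 387.5 years.

388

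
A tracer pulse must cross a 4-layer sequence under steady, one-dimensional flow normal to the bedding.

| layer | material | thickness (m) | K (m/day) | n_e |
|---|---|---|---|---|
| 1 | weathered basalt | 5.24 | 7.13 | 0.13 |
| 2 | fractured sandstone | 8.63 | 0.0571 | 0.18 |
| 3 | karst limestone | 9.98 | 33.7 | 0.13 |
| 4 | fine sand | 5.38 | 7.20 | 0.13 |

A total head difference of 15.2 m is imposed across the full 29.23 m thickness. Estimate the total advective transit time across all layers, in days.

With flow normal to the layers, continuity requires the same specific discharge q through every layer.
Σ(b_i/K_i) = 5.24/7.13 + 8.63/0.0571 + 9.98/33.7 + 5.38/7.20 = 152.9 d.
q = Δh / Σ(b_i/K_i) = 15.2 / 152.9 = 0.09940 m/day.
In each layer the seepage velocity is v_i = q/n_i, so the layer transit time is t_i = b_i·n_i / q:
  layer 1 (weathered basalt): t_1 = 5.24 × 0.13 / 0.09940 = 6.853 d
  layer 2 (fractured sandstone): t_2 = 8.63 × 0.18 / 0.09940 = 15.63 d
  layer 3 (karst limestone): t_3 = 9.98 × 0.13 / 0.09940 = 13.05 d
  layer 4 (fine sand): t_4 = 5.38 × 0.13 / 0.09940 = 7.036 d
Total t = Σ t_i = 42.57 days.

42.6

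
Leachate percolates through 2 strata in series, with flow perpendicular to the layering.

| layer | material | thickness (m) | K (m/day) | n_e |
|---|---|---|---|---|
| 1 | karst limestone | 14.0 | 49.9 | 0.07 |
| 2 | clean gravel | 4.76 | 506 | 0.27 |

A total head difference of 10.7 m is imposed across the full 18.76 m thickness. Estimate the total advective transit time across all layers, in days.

0.0614

With flow normal to the layers, continuity requires the same specific discharge q through every layer.
Σ(b_i/K_i) = 14.0/49.9 + 4.76/506 = 0.2900 d.
q = Δh / Σ(b_i/K_i) = 10.7 / 0.2900 = 36.90 m/day.
In each layer the seepage velocity is v_i = q/n_i, so the layer transit time is t_i = b_i·n_i / q:
  layer 1 (karst limestone): t_1 = 14.0 × 0.07 / 36.90 = 0.02656 d
  layer 2 (clean gravel): t_2 = 4.76 × 0.27 / 36.90 = 0.03483 d
Total t = Σ t_i = 0.06139 days.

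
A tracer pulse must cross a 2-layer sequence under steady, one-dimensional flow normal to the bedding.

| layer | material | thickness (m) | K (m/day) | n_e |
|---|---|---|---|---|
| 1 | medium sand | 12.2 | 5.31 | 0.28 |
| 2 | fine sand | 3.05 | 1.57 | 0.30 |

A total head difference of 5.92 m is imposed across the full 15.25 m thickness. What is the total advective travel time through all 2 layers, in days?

With flow normal to the layers, continuity requires the same specific discharge q through every layer.
Σ(b_i/K_i) = 12.2/5.31 + 3.05/1.57 = 4.240 d.
q = Δh / Σ(b_i/K_i) = 5.92 / 4.240 = 1.396 m/day.
In each layer the seepage velocity is v_i = q/n_i, so the layer transit time is t_i = b_i·n_i / q:
  layer 1 (medium sand): t_1 = 12.2 × 0.28 / 1.396 = 2.447 d
  layer 2 (fine sand): t_2 = 3.05 × 0.30 / 1.396 = 0.6554 d
Total t = Σ t_i = 3.102 days.

3.10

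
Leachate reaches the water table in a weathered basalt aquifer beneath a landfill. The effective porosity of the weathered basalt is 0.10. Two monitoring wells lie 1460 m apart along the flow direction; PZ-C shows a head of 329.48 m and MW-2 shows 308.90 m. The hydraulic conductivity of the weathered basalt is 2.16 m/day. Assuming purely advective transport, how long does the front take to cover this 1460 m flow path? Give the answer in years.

13.1

Hydraulic gradient i = (329.48 − 308.90) / 1460 = 20.58 / 1460 = 0.01410.
Darcy flux q = K · i = 2.160 × 0.01410 = 0.03045 m/day.
Seepage velocity v = q / n_e = 0.03045 / 0.10 = 0.3045 m/day.
Travel time t = L / v = 1460 / 0.3045 = 4795 days = 13.13 years.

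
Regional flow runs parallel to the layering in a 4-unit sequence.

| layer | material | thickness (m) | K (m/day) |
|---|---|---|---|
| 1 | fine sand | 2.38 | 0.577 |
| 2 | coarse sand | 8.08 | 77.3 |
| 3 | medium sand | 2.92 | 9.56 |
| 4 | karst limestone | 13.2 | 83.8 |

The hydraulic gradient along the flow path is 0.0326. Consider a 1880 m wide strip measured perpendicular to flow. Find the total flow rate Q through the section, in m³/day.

Flow is parallel to layering, so each bed carries its own Darcy discharge and the transmissivities add.
Σ(K_i·b_i) = 0.577×2.38 + 77.3×8.08 + 9.56×2.92 + 83.8×13.2 = 1760 m²/day.
Hydraulic gradient i = 0.0326.
Q = Σ(K_i·b_i) · W · i = 1760 × 1880 × 0.03260 = 1.079e+05 m³/day.

108000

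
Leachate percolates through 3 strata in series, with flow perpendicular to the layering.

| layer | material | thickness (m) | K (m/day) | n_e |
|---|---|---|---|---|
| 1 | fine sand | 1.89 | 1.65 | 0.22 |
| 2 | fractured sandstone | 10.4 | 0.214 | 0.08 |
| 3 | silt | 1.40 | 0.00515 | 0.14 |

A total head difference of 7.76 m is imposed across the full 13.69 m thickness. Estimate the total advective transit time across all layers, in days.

With flow normal to the layers, continuity requires the same specific discharge q through every layer.
Σ(b_i/K_i) = 1.89/1.65 + 10.4/0.214 + 1.40/0.00515 = 321.6 d.
q = Δh / Σ(b_i/K_i) = 7.76 / 321.6 = 0.02413 m/day.
In each layer the seepage velocity is v_i = q/n_i, so the layer transit time is t_i = b_i·n_i / q:
  layer 1 (fine sand): t_1 = 1.89 × 0.22 / 0.02413 = 17.23 d
  layer 2 (fractured sandstone): t_2 = 10.4 × 0.08 / 0.02413 = 34.48 d
  layer 3 (silt): t_3 = 1.40 × 0.14 / 0.02413 = 8.123 d
Total t = Σ t_i = 59.83 days.

59.8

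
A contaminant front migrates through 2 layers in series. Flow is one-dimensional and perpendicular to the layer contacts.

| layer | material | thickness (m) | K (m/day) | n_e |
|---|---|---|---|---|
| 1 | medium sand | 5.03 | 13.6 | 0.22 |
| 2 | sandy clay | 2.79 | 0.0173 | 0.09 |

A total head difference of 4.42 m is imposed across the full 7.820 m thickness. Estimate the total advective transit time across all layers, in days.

With flow normal to the layers, continuity requires the same specific discharge q through every layer.
Σ(b_i/K_i) = 5.03/13.6 + 2.79/0.0173 = 161.6 d.
q = Δh / Σ(b_i/K_i) = 4.42 / 161.6 = 0.02734 m/day.
In each layer the seepage velocity is v_i = q/n_i, so the layer transit time is t_i = b_i·n_i / q:
  layer 1 (medium sand): t_1 = 5.03 × 0.22 / 0.02734 = 40.47 d
  layer 2 (sandy clay): t_2 = 2.79 × 0.09 / 0.02734 = 9.183 d
Total t = Σ t_i = 49.65 days.

49.7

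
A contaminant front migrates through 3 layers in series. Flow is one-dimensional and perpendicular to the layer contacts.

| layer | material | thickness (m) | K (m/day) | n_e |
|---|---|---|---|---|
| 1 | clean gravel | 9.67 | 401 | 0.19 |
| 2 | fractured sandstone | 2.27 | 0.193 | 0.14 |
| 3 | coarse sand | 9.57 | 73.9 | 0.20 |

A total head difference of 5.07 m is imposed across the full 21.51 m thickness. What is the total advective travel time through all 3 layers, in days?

9.56

With flow normal to the layers, continuity requires the same specific discharge q through every layer.
Σ(b_i/K_i) = 9.67/401 + 2.27/0.193 + 9.57/73.9 = 11.92 d.
q = Δh / Σ(b_i/K_i) = 5.07 / 11.92 = 0.4255 m/day.
In each layer the seepage velocity is v_i = q/n_i, so the layer transit time is t_i = b_i·n_i / q:
  layer 1 (clean gravel): t_1 = 9.67 × 0.19 / 0.4255 = 4.318 d
  layer 2 (fractured sandstone): t_2 = 2.27 × 0.14 / 0.4255 = 0.7469 d
  layer 3 (coarse sand): t_3 = 9.57 × 0.20 / 0.4255 = 4.498 d
Total t = Σ t_i = 9.563 days.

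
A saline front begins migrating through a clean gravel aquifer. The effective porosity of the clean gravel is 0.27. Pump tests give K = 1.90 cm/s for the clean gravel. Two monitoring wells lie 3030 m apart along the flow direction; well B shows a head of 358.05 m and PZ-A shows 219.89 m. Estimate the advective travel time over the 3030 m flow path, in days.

10.9

Convert K: 1.90 cm/s × 864 = 1642 m/day.
Hydraulic gradient i = (358.05 − 219.89) / 3030 = 138.16 / 3030 = 0.04560.
Darcy flux q = K · i = 1642 × 0.04560 = 74.85 m/day.
Seepage velocity v = q / n_e = 74.85 / 0.27 = 277.2 m/day.
Travel time t = L / v = 3030 / 277.2 = 10.93 days.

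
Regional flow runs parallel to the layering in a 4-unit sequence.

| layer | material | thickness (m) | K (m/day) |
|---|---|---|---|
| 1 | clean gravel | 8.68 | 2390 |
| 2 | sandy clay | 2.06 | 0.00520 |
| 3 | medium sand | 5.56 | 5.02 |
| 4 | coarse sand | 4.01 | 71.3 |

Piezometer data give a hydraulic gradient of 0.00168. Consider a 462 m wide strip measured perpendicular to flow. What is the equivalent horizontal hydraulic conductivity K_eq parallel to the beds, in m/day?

1040

Flow is parallel to layering, so each bed carries its own Darcy discharge and the transmissivities add.
Σ(K_i·b_i) = 2390×8.68 + 0.00520×2.06 + 5.02×5.56 + 71.3×4.01 = 21059 m²/day.
Total thickness b = 20.31 m, so K_eq = Σ(K_i·b_i)/b = 1037 m/day.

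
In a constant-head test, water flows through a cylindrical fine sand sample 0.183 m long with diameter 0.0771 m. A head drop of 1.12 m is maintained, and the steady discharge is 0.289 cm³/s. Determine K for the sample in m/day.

Cross-sectional area A = π·(d/2)² = π × (0.0771/2)² = 0.004669 m².
Convert discharge: 0.289 cm³/s = 2.890e-07 m³/s.
Darcy's law rearranged: K = Q·L / (A·Δh) = 2.890e-07 × 0.183 / (0.004669 × 1.12) = 1.011e-05 m/s = 0.8739 m/day.

0.874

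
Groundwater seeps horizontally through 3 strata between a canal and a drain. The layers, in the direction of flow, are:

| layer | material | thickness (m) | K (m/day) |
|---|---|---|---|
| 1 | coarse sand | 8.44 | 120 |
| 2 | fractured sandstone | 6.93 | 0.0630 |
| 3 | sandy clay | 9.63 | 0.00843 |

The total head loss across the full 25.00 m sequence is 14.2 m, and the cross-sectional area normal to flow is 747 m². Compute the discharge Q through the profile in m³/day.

8.47

Flow is perpendicular to layering, so the layers act in series and the equivalent K is the thickness-weighted harmonic mean.
Total thickness L = 8.44 + 6.93 + 9.63 = 25.00 m.
Σ(b_i/K_i) = 8.44/120 + 6.93/0.0630 + 9.63/0.00843 = 1252 d.
K_eq = L / Σ(b_i/K_i) = 25.00 / 1252 = 0.01996 m/day.
Q = K_eq · A · (Δh/L) = 0.01996 × 747 × (14.2/25.00) = 8.470 m³/day.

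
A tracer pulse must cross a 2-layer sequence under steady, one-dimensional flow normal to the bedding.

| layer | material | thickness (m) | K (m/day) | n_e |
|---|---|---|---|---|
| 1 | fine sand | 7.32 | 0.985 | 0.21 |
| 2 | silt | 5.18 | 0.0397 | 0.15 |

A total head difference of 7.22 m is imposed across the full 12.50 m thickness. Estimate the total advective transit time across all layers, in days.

With flow normal to the layers, continuity requires the same specific discharge q through every layer.
Σ(b_i/K_i) = 7.32/0.985 + 5.18/0.0397 = 137.9 d.
q = Δh / Σ(b_i/K_i) = 7.22 / 137.9 = 0.05235 m/day.
In each layer the seepage velocity is v_i = q/n_i, so the layer transit time is t_i = b_i·n_i / q:
  layer 1 (fine sand): t_1 = 7.32 × 0.21 / 0.05235 = 29.36 d
  layer 2 (silt): t_2 = 5.18 × 0.15 / 0.05235 = 14.84 d
Total t = Σ t_i = 44.20 days.

44.2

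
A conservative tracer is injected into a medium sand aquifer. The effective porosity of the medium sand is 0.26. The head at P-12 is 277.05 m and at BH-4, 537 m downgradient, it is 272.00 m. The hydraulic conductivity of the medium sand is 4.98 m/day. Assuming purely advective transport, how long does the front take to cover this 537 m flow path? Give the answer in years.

8.16

Hydraulic gradient i = (277.05 − 272.00) / 537 = 5.05 / 537 = 0.009404.
Darcy flux q = K · i = 4.980 × 0.009404 = 0.04683 m/day.
Seepage velocity v = q / n_e = 0.04683 / 0.26 = 0.1801 m/day.
Travel time t = L / v = 537 / 0.1801 = 2981 days = 8.162 years.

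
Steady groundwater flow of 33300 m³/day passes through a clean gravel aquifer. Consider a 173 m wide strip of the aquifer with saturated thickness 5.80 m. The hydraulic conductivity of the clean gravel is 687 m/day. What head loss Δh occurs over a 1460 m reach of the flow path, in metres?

70.5

Cross-sectional area A = 173 × 5.80 = 1003 m².
From Q = K·A·i, i = Q / (K·A) = 33300 / (687.0 × 1003) = 0.04831.
Head loss Δh = i · L = 0.04831 × 1460 = 70.53 m.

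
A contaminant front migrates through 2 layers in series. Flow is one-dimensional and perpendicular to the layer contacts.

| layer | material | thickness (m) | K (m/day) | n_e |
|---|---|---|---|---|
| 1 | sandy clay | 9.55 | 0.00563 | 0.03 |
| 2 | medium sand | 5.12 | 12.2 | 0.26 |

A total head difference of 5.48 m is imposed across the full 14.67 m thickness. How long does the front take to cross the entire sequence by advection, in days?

501

With flow normal to the layers, continuity requires the same specific discharge q through every layer.
Σ(b_i/K_i) = 9.55/0.00563 + 5.12/12.2 = 1697 d.
q = Δh / Σ(b_i/K_i) = 5.48 / 1697 = 0.003230 m/day.
In each layer the seepage velocity is v_i = q/n_i, so the layer transit time is t_i = b_i·n_i / q:
  layer 1 (sandy clay): t_1 = 9.55 × 0.03 / 0.003230 = 88.70 d
  layer 2 (medium sand): t_2 = 5.12 × 0.26 / 0.003230 = 412.2 d
Total t = Σ t_i = 500.9 days.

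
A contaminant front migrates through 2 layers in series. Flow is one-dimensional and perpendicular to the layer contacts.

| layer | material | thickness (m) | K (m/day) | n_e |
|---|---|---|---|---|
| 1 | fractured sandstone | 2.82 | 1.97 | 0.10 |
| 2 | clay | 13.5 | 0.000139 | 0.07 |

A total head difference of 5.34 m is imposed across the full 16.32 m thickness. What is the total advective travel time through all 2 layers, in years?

With flow normal to the layers, continuity requires the same specific discharge q through every layer.
Σ(b_i/K_i) = 2.82/1.97 + 13.5/0.000139 = 97124 d.
q = Δh / Σ(b_i/K_i) = 5.34 / 97124 = 5.498e-05 m/day.
In each layer the seepage velocity is v_i = q/n_i, so the layer transit time is t_i = b_i·n_i / q:
  layer 1 (fractured sandstone): t_1 = 2.82 × 0.10 / 5.498e-05 = 5129 d
  layer 2 (clay): t_2 = 13.5 × 0.07 / 5.498e-05 = 17188 d
Total t = Σ t_i = 22317 days = 61.10 years.

61.1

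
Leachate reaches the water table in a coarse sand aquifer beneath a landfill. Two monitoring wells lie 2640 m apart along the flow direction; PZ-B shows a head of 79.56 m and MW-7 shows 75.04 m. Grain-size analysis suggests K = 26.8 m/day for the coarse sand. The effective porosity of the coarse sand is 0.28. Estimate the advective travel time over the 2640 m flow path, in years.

44.1

Hydraulic gradient i = (79.56 − 75.04) / 2640 = 4.52 / 2640 = 0.001712.
Darcy flux q = K · i = 26.80 × 0.001712 = 0.04588 m/day.
Seepage velocity v = q / n_e = 0.04588 / 0.28 = 0.1639 m/day.
Travel time t = L / v = 2640 / 0.1639 = 16110 days = 44.11 years.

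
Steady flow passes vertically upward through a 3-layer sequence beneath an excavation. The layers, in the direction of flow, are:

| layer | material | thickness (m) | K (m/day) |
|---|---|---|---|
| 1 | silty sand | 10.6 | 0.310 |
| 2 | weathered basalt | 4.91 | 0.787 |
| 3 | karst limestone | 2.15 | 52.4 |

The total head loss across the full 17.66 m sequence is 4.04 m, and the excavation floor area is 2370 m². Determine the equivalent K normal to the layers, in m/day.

0.436

Flow is perpendicular to layering, so the layers act in series and the equivalent K is the thickness-weighted harmonic mean.
Total thickness L = 10.6 + 4.91 + 2.15 = 17.66 m.
Σ(b_i/K_i) = 10.6/0.310 + 4.91/0.787 + 2.15/52.4 = 40.47 d.
K_eq = L / Σ(b_i/K_i) = 17.66 / 40.47 = 0.4363 m/day.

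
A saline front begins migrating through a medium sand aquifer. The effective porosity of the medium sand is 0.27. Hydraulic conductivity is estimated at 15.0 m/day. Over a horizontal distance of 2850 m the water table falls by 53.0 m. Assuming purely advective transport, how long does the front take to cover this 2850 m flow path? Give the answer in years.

7.55

Hydraulic gradient i = Δh / L = 53.0 / 2850 = 0.01860.
Darcy flux q = K · i = 15.00 × 0.01860 = 0.2789 m/day.
Seepage velocity v = q / n_e = 0.2789 / 0.27 = 1.033 m/day.
Travel time t = L / v = 2850 / 1.033 = 2759 days = 7.553 years.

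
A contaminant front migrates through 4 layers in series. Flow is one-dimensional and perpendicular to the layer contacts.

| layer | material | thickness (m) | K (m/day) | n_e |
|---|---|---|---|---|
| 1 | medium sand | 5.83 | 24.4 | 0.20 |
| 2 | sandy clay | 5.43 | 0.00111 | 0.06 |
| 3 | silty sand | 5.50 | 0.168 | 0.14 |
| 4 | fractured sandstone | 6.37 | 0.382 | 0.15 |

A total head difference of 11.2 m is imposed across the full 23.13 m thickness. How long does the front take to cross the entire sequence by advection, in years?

With flow normal to the layers, continuity requires the same specific discharge q through every layer.
Σ(b_i/K_i) = 5.83/24.4 + 5.43/0.00111 + 5.50/0.168 + 6.37/0.382 = 4942 d.
q = Δh / Σ(b_i/K_i) = 11.2 / 4942 = 0.002266 m/day.
In each layer the seepage velocity is v_i = q/n_i, so the layer transit time is t_i = b_i·n_i / q:
  layer 1 (medium sand): t_1 = 5.83 × 0.20 / 0.002266 = 514.5 d
  layer 2 (sandy clay): t_2 = 5.43 × 0.06 / 0.002266 = 143.7 d
  layer 3 (silty sand): t_3 = 5.50 × 0.14 / 0.002266 = 339.7 d
  layer 4 (fractured sandstone): t_4 = 6.37 × 0.15 / 0.002266 = 421.6 d
Total t = Σ t_i = 1420 days = 3.886 years.

3.89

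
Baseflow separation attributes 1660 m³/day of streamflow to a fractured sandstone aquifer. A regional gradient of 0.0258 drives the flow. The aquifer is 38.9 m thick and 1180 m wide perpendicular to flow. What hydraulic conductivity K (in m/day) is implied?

1.40

Cross-sectional area A = 1180 × 38.9 = 45902 m².
Hydraulic gradient i = 0.0258.
From Q = K·A·i, K = Q / (A·i) = 1660 / (45902 × 0.02580) = 1.402 m/day.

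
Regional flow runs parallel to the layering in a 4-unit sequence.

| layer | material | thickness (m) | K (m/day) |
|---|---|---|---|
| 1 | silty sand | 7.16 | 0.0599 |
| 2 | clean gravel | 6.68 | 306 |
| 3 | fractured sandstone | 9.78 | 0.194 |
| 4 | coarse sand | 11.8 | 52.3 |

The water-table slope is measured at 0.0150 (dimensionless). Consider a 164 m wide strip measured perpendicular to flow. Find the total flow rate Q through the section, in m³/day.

Flow is parallel to layering, so each bed carries its own Darcy discharge and the transmissivities add.
Σ(K_i·b_i) = 0.0599×7.16 + 306×6.68 + 0.194×9.78 + 52.3×11.8 = 2664 m²/day.
Hydraulic gradient i = 0.0150.
Q = Σ(K_i·b_i) · W · i = 2664 × 164 × 0.01500 = 6552 m³/day.

6550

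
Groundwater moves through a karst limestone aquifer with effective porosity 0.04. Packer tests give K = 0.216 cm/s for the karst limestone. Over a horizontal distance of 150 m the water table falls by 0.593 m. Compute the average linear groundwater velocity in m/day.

18.4

Convert K: 0.216 cm/s × 864 = 186.6 m/day.
Hydraulic gradient i = Δh / L = 0.593 / 150 = 0.003953.
Darcy flux q = K · i = 186.6 × 0.003953 = 0.7378 m/day.
Seepage velocity v = q / n_e = 0.7378 / 0.04 = 18.44 m/day.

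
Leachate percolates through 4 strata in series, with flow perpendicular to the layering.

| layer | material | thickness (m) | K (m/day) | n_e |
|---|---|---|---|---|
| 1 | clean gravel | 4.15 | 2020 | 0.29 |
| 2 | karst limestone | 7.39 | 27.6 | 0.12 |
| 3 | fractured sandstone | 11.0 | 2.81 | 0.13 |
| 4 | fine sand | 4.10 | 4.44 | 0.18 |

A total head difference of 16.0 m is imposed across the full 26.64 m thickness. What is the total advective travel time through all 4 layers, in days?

With flow normal to the layers, continuity requires the same specific discharge q through every layer.
Σ(b_i/K_i) = 4.15/2020 + 7.39/27.6 + 11.0/2.81 + 4.10/4.44 = 5.108 d.
q = Δh / Σ(b_i/K_i) = 16.0 / 5.108 = 3.132 m/day.
In each layer the seepage velocity is v_i = q/n_i, so the layer transit time is t_i = b_i·n_i / q:
  layer 1 (clean gravel): t_1 = 4.15 × 0.29 / 3.132 = 0.3842 d
  layer 2 (karst limestone): t_2 = 7.39 × 0.12 / 3.132 = 0.2831 d
  layer 3 (fractured sandstone): t_3 = 11.0 × 0.13 / 3.132 = 0.4565 d
  layer 4 (fine sand): t_4 = 4.10 × 0.18 / 3.132 = 0.2356 d
Total t = Σ t_i = 1.359 days.

1.36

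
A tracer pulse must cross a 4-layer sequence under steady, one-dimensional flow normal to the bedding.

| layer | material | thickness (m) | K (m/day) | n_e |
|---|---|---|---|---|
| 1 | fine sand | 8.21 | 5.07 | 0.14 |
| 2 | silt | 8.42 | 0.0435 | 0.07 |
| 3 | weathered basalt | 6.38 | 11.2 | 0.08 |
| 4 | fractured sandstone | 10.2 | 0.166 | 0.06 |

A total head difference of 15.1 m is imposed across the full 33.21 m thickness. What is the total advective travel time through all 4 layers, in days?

With flow normal to the layers, continuity requires the same specific discharge q through every layer.
Σ(b_i/K_i) = 8.21/5.07 + 8.42/0.0435 + 6.38/11.2 + 10.2/0.166 = 257.2 d.
q = Δh / Σ(b_i/K_i) = 15.1 / 257.2 = 0.05871 m/day.
In each layer the seepage velocity is v_i = q/n_i, so the layer transit time is t_i = b_i·n_i / q:
  layer 1 (fine sand): t_1 = 8.21 × 0.14 / 0.05871 = 19.58 d
  layer 2 (silt): t_2 = 8.42 × 0.07 / 0.05871 = 10.04 d
  layer 3 (weathered basalt): t_3 = 6.38 × 0.08 / 0.05871 = 8.694 d
  layer 4 (fractured sandstone): t_4 = 10.2 × 0.06 / 0.05871 = 10.42 d
Total t = Σ t_i = 48.73 days.

48.7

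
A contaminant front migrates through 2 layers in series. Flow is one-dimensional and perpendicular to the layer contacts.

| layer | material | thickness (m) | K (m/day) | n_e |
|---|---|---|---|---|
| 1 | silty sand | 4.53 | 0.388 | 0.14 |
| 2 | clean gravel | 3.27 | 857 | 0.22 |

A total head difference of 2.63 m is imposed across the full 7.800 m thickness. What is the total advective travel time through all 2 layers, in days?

With flow normal to the layers, continuity requires the same specific discharge q through every layer.
Σ(b_i/K_i) = 4.53/0.388 + 3.27/857 = 11.68 d.
q = Δh / Σ(b_i/K_i) = 2.63 / 11.68 = 0.2252 m/day.
In each layer the seepage velocity is v_i = q/n_i, so the layer transit time is t_i = b_i·n_i / q:
  layer 1 (silty sand): t_1 = 4.53 × 0.14 / 0.2252 = 2.816 d
  layer 2 (clean gravel): t_2 = 3.27 × 0.22 / 0.2252 = 3.195 d
Total t = Σ t_i = 6.011 days.

6.01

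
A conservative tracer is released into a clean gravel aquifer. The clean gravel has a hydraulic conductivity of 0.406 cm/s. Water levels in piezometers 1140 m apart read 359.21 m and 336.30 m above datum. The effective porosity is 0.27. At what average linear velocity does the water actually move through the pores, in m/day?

Convert K: 0.406 cm/s × 864 = 350.8 m/day.
Hydraulic gradient i = (359.21 − 336.30) / 1140 = 22.91 / 1140 = 0.02010.
Darcy flux q = K · i = 350.8 × 0.02010 = 7.050 m/day.
Seepage velocity v = q / n_e = 7.050 / 0.27 = 26.11 m/day.

26.1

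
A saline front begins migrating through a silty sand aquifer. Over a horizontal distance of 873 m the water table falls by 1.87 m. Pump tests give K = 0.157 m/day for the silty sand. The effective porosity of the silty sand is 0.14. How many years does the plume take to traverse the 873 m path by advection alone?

995

Hydraulic gradient i = Δh / L = 1.87 / 873 = 0.002142.
Darcy flux q = K · i = 0.1570 × 0.002142 = 0.0003363 m/day.
Seepage velocity v = q / n_e = 0.0003363 / 0.14 = 0.002402 m/day.
Travel time t = L / v = 873 / 0.002402 = 3.634e+05 days = 995.0 years.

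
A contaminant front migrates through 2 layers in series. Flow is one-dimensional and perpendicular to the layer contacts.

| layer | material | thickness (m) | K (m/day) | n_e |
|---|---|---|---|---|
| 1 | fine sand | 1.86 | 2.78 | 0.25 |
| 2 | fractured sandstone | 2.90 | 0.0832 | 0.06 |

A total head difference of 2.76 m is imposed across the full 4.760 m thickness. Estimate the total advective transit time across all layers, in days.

8.22

With flow normal to the layers, continuity requires the same specific discharge q through every layer.
Σ(b_i/K_i) = 1.86/2.78 + 2.90/0.0832 = 35.52 d.
q = Δh / Σ(b_i/K_i) = 2.76 / 35.52 = 0.07769 m/day.
In each layer the seepage velocity is v_i = q/n_i, so the layer transit time is t_i = b_i·n_i / q:
  layer 1 (fine sand): t_1 = 1.86 × 0.25 / 0.07769 = 5.985 d
  layer 2 (fractured sandstone): t_2 = 2.90 × 0.06 / 0.07769 = 2.240 d
Total t = Σ t_i = 8.225 days.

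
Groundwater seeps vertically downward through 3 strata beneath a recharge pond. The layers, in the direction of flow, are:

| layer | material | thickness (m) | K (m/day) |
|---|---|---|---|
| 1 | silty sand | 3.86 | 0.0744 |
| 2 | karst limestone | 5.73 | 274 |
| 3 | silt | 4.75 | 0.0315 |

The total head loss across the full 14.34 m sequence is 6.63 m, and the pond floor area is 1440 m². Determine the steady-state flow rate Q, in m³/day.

Flow is perpendicular to layering, so the layers act in series and the equivalent K is the thickness-weighted harmonic mean.
Total thickness L = 3.86 + 5.73 + 4.75 = 14.34 m.
Σ(b_i/K_i) = 3.86/0.0744 + 5.73/274 + 4.75/0.0315 = 202.7 d.
K_eq = L / Σ(b_i/K_i) = 14.34 / 202.7 = 0.07075 m/day.
Q = K_eq · A · (Δh/L) = 0.07075 × 1440 × (6.63/14.34) = 47.10 m³/day.

47.1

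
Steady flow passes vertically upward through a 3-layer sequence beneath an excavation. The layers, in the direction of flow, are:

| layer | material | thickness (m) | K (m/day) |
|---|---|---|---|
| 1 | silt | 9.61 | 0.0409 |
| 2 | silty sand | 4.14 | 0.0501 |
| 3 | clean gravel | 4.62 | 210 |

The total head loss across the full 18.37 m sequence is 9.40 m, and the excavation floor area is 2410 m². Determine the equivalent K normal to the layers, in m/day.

Flow is perpendicular to layering, so the layers act in series and the equivalent K is the thickness-weighted harmonic mean.
Total thickness L = 9.61 + 4.14 + 4.62 = 18.37 m.
Σ(b_i/K_i) = 9.61/0.0409 + 4.14/0.0501 + 4.62/210 = 317.6 d.
K_eq = L / Σ(b_i/K_i) = 18.37 / 317.6 = 0.05784 m/day.

0.0578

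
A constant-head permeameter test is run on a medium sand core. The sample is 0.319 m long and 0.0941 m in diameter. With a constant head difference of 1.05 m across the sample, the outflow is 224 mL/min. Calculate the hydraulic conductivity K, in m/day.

Cross-sectional area A = π·(d/2)² = π × (0.0941/2)² = 0.006955 m².
Convert discharge: 224 mL/min = 3.733e-06 m³/s.
Darcy's law rearranged: K = Q·L / (A·Δh) = 3.733e-06 × 0.319 / (0.006955 × 1.05) = 0.0001631 m/s = 14.09 m/day.

14.1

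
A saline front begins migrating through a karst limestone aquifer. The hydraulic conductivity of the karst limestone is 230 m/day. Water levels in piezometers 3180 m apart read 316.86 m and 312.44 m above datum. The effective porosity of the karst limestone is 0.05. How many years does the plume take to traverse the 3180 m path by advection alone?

Hydraulic gradient i = (316.86 − 312.44) / 3180 = 4.42 / 3180 = 0.001390.
Darcy flux q = K · i = 230.0 × 0.001390 = 0.3197 m/day.
Seepage velocity v = q / n_e = 0.3197 / 0.05 = 6.394 m/day.
Travel time t = L / v = 3180 / 6.394 = 497.4 days = 1.362 years.

1.36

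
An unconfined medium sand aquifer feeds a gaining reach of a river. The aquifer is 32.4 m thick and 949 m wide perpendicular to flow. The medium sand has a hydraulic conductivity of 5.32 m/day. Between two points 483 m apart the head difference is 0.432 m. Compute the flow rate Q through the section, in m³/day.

146

Cross-sectional area A = 949 × 32.4 = 30748 m².
Hydraulic gradient i = Δh / L = 0.432 / 483 = 0.0008944.
Darcy's law: Q = K · A · i = 5.320 × 30748 × 0.0008944 = 146.3 m³/day.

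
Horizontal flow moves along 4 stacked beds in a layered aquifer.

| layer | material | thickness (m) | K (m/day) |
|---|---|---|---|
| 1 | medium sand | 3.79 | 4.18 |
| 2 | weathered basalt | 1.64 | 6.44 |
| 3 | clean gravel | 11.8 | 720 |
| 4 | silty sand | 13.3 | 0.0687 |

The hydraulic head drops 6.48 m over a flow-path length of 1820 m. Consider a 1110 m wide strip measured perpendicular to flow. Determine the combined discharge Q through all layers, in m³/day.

Flow is parallel to layering, so each bed carries its own Darcy discharge and the transmissivities add.
Σ(K_i·b_i) = 4.18×3.79 + 6.44×1.64 + 720×11.8 + 0.0687×13.3 = 8523 m²/day.
Hydraulic gradient i = Δh / L = 6.48 / 1820 = 0.003560.
Q = Σ(K_i·b_i) · W · i = 8523 × 1110 × 0.003560 = 33685 m³/day.

33700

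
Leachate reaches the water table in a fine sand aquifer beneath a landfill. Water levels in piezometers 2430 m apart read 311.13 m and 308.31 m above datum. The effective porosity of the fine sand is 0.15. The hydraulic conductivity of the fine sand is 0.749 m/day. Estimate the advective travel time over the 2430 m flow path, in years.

1150

Hydraulic gradient i = (311.13 − 308.31) / 2430 = 2.82 / 2430 = 0.001160.
Darcy flux q = K · i = 0.7490 × 0.001160 = 0.0008692 m/day.
Seepage velocity v = q / n_e = 0.0008692 / 0.15 = 0.005795 m/day.
Travel time t = L / v = 2430 / 0.005795 = 4.193e+05 days = 1148 years.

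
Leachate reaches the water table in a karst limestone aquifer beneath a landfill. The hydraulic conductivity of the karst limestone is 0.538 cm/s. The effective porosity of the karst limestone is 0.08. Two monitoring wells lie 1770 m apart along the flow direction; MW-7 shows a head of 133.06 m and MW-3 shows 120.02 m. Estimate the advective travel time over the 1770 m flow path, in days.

41.3

Convert K: 0.538 cm/s × 864 = 464.8 m/day.
Hydraulic gradient i = (133.06 − 120.02) / 1770 = 13.04 / 1770 = 0.007367.
Darcy flux q = K · i = 464.8 × 0.007367 = 3.425 m/day.
Seepage velocity v = q / n_e = 3.425 / 0.08 = 42.81 m/day.
Travel time t = L / v = 1770 / 42.81 = 41.35 days.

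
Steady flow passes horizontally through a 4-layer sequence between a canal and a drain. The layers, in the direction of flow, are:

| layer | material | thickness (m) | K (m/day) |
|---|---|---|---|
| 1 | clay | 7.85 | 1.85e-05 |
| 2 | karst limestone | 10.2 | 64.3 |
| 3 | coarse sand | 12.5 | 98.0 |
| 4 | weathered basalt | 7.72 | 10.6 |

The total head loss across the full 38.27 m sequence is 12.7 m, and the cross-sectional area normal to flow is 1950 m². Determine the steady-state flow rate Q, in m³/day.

0.0584

Flow is perpendicular to layering, so the layers act in series and the equivalent K is the thickness-weighted harmonic mean.
Total thickness L = 7.85 + 10.2 + 12.5 + 7.72 = 38.27 m.
Σ(b_i/K_i) = 7.85/1.85e-05 + 10.2/64.3 + 12.5/98.0 + 7.72/10.6 = 4.243e+05 d.
K_eq = L / Σ(b_i/K_i) = 38.27 / 4.243e+05 = 9.019e-05 m/day.
Q = K_eq · A · (Δh/L) = 9.019e-05 × 1950 × (12.7/38.27) = 0.05836 m³/day.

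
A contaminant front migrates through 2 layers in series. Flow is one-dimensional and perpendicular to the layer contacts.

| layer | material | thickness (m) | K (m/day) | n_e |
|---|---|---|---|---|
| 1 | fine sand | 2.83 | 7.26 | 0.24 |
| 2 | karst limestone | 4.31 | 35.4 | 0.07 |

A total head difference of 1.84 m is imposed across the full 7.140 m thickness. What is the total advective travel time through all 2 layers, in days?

0.273

With flow normal to the layers, continuity requires the same specific discharge q through every layer.
Σ(b_i/K_i) = 2.83/7.26 + 4.31/35.4 = 0.5116 d.
q = Δh / Σ(b_i/K_i) = 1.84 / 0.5116 = 3.597 m/day.
In each layer the seepage velocity is v_i = q/n_i, so the layer transit time is t_i = b_i·n_i / q:
  layer 1 (fine sand): t_1 = 2.83 × 0.24 / 3.597 = 0.1888 d
  layer 2 (karst limestone): t_2 = 4.31 × 0.07 / 3.597 = 0.08388 d
Total t = Σ t_i = 0.2727 days.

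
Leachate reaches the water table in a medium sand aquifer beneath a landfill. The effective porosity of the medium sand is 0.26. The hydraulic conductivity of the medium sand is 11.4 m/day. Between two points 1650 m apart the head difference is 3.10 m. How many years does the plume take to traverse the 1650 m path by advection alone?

54.8

Hydraulic gradient i = Δh / L = 3.10 / 1650 = 0.001879.
Darcy flux q = K · i = 11.40 × 0.001879 = 0.02142 m/day.
Seepage velocity v = q / n_e = 0.02142 / 0.26 = 0.08238 m/day.
Travel time t = L / v = 1650 / 0.08238 = 20030 days = 54.84 years.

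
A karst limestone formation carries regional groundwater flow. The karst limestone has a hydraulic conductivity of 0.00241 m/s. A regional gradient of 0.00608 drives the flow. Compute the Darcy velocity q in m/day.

1.27

Convert K: 0.00241 m/s × 86400 = 208.2 m/day.
Hydraulic gradient i = 0.00608.
Specific discharge q = K · i = 208.2 × 0.006080 = 1.266 m/day.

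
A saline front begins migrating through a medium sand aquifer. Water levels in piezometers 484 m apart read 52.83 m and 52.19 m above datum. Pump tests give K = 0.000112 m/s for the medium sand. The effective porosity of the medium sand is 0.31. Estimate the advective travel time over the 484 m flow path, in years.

Convert K: 0.000112 m/s × 86400 = 9.677 m/day.
Hydraulic gradient i = (52.83 − 52.19) / 484 = 0.64 / 484 = 0.001322.
Darcy flux q = K · i = 9.677 × 0.001322 = 0.01280 m/day.
Seepage velocity v = q / n_e = 0.01280 / 0.31 = 0.04128 m/day.
Travel time t = L / v = 484 / 0.04128 = 11726 days = 32.10 years.

32.1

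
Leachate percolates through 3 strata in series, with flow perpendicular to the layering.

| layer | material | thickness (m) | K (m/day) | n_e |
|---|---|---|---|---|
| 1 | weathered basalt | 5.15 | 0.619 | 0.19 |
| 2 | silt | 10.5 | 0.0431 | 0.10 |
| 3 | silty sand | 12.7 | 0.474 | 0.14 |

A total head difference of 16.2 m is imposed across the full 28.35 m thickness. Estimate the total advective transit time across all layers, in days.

65.5

With flow normal to the layers, continuity requires the same specific discharge q through every layer.
Σ(b_i/K_i) = 5.15/0.619 + 10.5/0.0431 + 12.7/0.474 = 278.7 d.
q = Δh / Σ(b_i/K_i) = 16.2 / 278.7 = 0.05812 m/day.
In each layer the seepage velocity is v_i = q/n_i, so the layer transit time is t_i = b_i·n_i / q:
  layer 1 (weathered basalt): t_1 = 5.15 × 0.19 / 0.05812 = 16.84 d
  layer 2 (silt): t_2 = 10.5 × 0.10 / 0.05812 = 18.07 d
  layer 3 (silty sand): t_3 = 12.7 × 0.14 / 0.05812 = 30.59 d
Total t = Σ t_i = 65.49 days.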